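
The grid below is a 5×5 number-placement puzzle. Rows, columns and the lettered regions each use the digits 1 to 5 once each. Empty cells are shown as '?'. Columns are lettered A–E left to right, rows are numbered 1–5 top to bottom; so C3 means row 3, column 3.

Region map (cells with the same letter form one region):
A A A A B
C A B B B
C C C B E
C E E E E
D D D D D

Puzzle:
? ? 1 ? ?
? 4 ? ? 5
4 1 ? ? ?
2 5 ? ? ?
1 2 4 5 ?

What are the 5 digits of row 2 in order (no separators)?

34215

B1 = 3: row 1 has {1}; col 2 has {1,2,4,5}; region has {1,4} → only 3 remains.
D1 = 2: row 1 has {1,3}; col 4 has {5}; region has {1,3,4} → only 2 remains.
E1 = 4: row 1 has {1,2,3}; col 5 has {5}; region has {5} → only 4 remains.
A2 = 3: row 2 has {4,5}; col 1 has {1,2,4}; region has {1,2,4} → only 3 remains.
C2 = 2: row 2 has {3,4,5}; col 3 has {1,4}; region has {4,5} → only 2 remains.
D2 = 1: row 2 has {2,3,4,5}; col 4 has {2,5}; region has {2,4,5} → only 1 remains.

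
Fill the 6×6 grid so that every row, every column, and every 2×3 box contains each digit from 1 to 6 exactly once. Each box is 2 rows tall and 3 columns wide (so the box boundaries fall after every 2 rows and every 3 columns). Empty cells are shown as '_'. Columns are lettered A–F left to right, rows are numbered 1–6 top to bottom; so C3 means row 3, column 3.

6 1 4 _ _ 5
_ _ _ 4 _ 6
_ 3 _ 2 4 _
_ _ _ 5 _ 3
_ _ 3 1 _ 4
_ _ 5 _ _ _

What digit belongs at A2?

D1 = 3 (sole candidate).
E1 = 2 (sole candidate).
C2 = 2 (sole candidate).
E2 = 1 (sole candidate).
F3 = 1 (sole candidate).
E4 = 6 (sole candidate).
A5 = 2 (sole candidate).
B5 = 6 (sole candidate).
E5 = 5 (sole candidate).
B6 = 4 (sole candidate).
D6 = 6 (sole candidate).
E6 = 3 (sole candidate).
F6 = 2 (sole candidate).
B2 = 5 (sole candidate).
A3 = 5 (sole candidate).
C3 = 6 (sole candidate).
B4 = 2 (sole candidate).
C4 = 1 (sole candidate).
A6 = 1 (sole candidate).
A2 = 3: row 2 has {1,2,4,5,6}; col 1 has {1,2,5,6}; box has {1,2,4,5,6} → only 3 remains.

3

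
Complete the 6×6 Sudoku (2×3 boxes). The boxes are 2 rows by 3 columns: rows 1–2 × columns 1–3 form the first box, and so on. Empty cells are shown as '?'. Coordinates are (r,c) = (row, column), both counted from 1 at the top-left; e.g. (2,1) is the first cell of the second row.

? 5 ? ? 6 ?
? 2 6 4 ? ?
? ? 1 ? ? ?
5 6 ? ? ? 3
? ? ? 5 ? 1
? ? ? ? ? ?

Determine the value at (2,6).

5

(1,6) = 2: row 1 has {5,6}; col 6 has {1,3}; box has {4,6} → only 2 remains.
(2,6) = 5: row 2 has {2,4,6}; col 6 has {1,2,3}; box has {2,4,6} → only 5 remains.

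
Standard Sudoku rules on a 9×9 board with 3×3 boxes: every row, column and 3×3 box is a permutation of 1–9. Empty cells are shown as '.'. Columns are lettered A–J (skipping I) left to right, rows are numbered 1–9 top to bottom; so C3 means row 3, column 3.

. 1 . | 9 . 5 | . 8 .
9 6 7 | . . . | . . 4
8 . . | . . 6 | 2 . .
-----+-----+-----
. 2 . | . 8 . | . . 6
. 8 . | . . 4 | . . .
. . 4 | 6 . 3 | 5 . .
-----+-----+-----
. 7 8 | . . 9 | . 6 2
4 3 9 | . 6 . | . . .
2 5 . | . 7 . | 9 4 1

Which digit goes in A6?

7

A1 = 3 (sole candidate).
C1 = 2 (sole candidate).
E1 = 4 (sole candidate).
J1 = 7 (sole candidate).
B3 = 4 (sole candidate).
C3 = 5 (sole candidate).
B6 = 9 (sole candidate).
J6 = 8 (sole candidate).
A7 = 1 (sole candidate).
G7 = 3 (sole candidate).
J8 = 5 (sole candidate).
C9 = 6 (sole candidate).
F9 = 8 (sole candidate).
G1 = 6 (sole candidate).
G2 = 1 (sole candidate).
G5 = 7 (sole candidate).
A6 = 7: row 6 has {3,4,5,6,8,9}; col 1 has {1,2,3,4,8,9}; box has {2,4,8,9} → only 7 remains.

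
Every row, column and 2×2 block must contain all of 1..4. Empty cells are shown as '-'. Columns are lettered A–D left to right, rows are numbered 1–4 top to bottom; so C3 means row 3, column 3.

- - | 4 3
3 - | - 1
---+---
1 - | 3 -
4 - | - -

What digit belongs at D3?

4

A1 = 2 (sole candidate).
B1 = 1 (sole candidate).
B2 = 4 (sole candidate).
C2 = 2 (sole candidate).
B3 = 2 (sole candidate).
D3 = 4: row 3 has {1,2,3}; col 4 has {1,3}; box has {3} → only 4 remains.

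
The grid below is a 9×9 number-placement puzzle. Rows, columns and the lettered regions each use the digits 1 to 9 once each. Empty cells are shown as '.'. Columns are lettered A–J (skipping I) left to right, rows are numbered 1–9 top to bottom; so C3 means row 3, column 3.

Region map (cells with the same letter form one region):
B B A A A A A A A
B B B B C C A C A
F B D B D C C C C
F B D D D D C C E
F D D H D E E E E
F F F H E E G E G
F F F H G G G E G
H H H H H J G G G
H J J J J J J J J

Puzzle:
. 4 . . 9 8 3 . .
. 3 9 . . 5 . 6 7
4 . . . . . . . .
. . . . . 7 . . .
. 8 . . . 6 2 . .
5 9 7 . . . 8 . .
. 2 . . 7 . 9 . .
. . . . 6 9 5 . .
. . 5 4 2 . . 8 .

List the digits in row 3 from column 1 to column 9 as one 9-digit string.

456812793

A1 = 7 (hidden single in row 1).
J6 = 6 (hidden single in row 6).
D6 = 2 (hidden single in row 6).
A2 = 2 (hidden single in row 2).
A9 = 9 (hidden single in row 9).
D4 = 9 (hidden single in column 4).
E2 = 8 (hidden single in column 5).
D2 = 1 (sole candidate).
G2 = 4 (sole candidate).
G4 = 1 (sole candidate).
G3 = 7: row 3 has {4}; col 7 has {1,2,3,4,5,8,9}; region has {1,5,6,8} → only 7 remains.
G9 = 6 (sole candidate).
D3 = 8: in row 3, 8 can only go here (every other open cell in that row sees an 8).
B9 = 7 (hidden single in row 9).
B8 = 1 (sole candidate).
D8 = 7 (hidden single in row 8).
H5 = 7 (hidden single in row 5).
J5 = 9 (hidden single in row 5).
H3 = 9: in row 3, 9 can only go here (every other open cell in that row sees a 9).
D1 = 6 (hidden single in column 4).
F3 = 2: in column 6, 2 can only go here (every other open cell in that column sees a 2).
J3 = 3: row 3 has {2,4,7,8,9}; col 9 has {6,7,9}; region has {1,2,5,6,7,8,9} → only 3 remains.
H4 = 4 (sole candidate).
J9 = 1 (sole candidate).
J7 = 4 (sole candidate).
J8 = 2 (sole candidate).
F9 = 3 (sole candidate).
J1 = 5 (sole candidate).
J4 = 8 (sole candidate).
F7 = 1 (sole candidate).
H8 = 3 (sole candidate).
F6 = 4 (sole candidate).
H6 = 1 (sole candidate).
H7 = 5 (sole candidate).
A8 = 8 (sole candidate).
C8 = 4 (sole candidate).
H1 = 2 (sole candidate).
E6 = 3 (sole candidate).
D7 = 3 (sole candidate).
C1 = 1 (sole candidate).
C3 = 6: row 3 has {2,3,4,7,8,9}; col 3 has {1,4,5,7,9}; region has {7,8,9} → only 6 remains.
E4 = 5 (sole candidate).
C5 = 3 (sole candidate).
D5 = 5 (sole candidate).
A7 = 6 (sole candidate).
C7 = 8 (sole candidate).
B3 = 5: row 3 has {2,3,4,6,7,8,9}; col 2 has {1,2,3,4,7,8,9}; region has {1,2,3,4,7,8,9} → only 5 remains.
E3 = 1: row 3 has {2,3,4,5,6,7,8,9}; col 5 has {2,3,5,6,7,8,9}; region has {3,5,6,7,8,9} → only 1 remains.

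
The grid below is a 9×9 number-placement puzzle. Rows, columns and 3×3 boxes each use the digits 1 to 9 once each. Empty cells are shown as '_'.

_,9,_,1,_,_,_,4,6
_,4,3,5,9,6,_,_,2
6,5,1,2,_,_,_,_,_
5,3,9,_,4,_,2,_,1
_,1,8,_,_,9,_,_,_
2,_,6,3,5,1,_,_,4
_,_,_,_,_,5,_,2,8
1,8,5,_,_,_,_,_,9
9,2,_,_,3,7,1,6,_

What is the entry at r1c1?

8

r4c6 = 8 (sole candidate).
r4c8 = 7 (sole candidate).
r6c2 = 7 (sole candidate).
r7c2 = 6 (sole candidate).
r7c5 = 1 (sole candidate).
r8c8 = 3 (sole candidate).
r9c3 = 4 (sole candidate).
r9c4 = 8 (sole candidate).
r9c9 = 5 (sole candidate).
r1c6 = 3 (sole candidate).
r3c6 = 4 (sole candidate).
r4c4 = 6 (sole candidate).
r5c1 = 4 (sole candidate).
r5c4 = 7 (sole candidate).
r5c5 = 2 (sole candidate).
r5c8 = 5 (sole candidate).
r5c9 = 3 (sole candidate).
r7c3 = 7 (sole candidate).
r7c7 = 4 (sole candidate).
r8c4 = 4 (sole candidate).
r8c5 = 6 (sole candidate).
r8c6 = 2 (sole candidate).
r8c7 = 7 (sole candidate).
r1c3 = 2 (sole candidate).
r2c7 = 8 (sole candidate).
r2c8 = 1 (sole candidate).
r3c8 = 9 (sole candidate).
r3c9 = 7 (sole candidate).
r5c7 = 6 (sole candidate).
r6c7 = 9 (sole candidate).
r6c8 = 8 (sole candidate).
r7c1 = 3 (sole candidate).
r7c4 = 9 (sole candidate).
r1c7 = 5 (sole candidate).
r2c1 = 7 (sole candidate).
r3c5 = 8 (sole candidate).
r3c7 = 3 (sole candidate).
r1c1 = 8: row 1 has {1,2,3,4,5,6,9}; col 1 has {1,2,3,4,5,6,7,9}; box has {1,2,3,4,5,6,7,9} → only 8 remains.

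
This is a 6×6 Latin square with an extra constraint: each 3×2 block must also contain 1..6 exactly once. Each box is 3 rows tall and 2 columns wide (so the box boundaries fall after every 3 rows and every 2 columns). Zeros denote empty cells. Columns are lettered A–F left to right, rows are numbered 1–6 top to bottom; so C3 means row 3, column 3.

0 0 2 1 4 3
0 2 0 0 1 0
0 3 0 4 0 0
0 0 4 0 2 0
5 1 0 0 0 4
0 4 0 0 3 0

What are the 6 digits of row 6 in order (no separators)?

241635

A1 = 6 (sole candidate).
B1 = 5 (sole candidate).
A2 = 4 (sole candidate).
A3 = 1 (sole candidate).
A4 = 3 (sole candidate).
B4 = 6 (sole candidate).
D4 = 5 (sole candidate).
F4 = 1 (sole candidate).
E5 = 6 (sole candidate).
A6 = 2: row 6 has {3,4}; col 1 has {1,3,4,5,6}; box has {1,3,4,5,6} → only 2 remains.
D6 = 6: row 6 has {2,3,4}; col 4 has {1,4,5}; box has {4,5} → only 6 remains.
F6 = 5: row 6 has {2,3,4,6}; col 6 has {1,3,4}; box has {1,2,3,4,6} → only 5 remains.
D2 = 3 (sole candidate).
F2 = 6 (sole candidate).
E3 = 5 (sole candidate).
F3 = 2 (sole candidate).
C5 = 3 (sole candidate).
D5 = 2 (sole candidate).
C6 = 1: row 6 has {2,3,4,5,6}; col 3 has {2,3,4}; box has {2,3,4,5,6} → only 1 remains.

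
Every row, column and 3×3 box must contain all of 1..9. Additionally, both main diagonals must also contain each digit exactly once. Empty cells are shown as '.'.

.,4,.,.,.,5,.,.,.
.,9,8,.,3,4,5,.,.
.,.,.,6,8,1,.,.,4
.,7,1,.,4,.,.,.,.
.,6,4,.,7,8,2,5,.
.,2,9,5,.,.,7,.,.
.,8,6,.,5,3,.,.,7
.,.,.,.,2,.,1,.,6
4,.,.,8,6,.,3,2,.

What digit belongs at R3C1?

R1C5 = 9: row 1 has {4,5}; col 5 has {2,3,4,5,6,7,8}; box has {1,3,4,5,6,8} → only 9 remains.
R2C8 = 1: row 2 has {3,4,5,8,9}; col 8 has {2,5}; box has {4,5}; anti-diagonal has {4,5,6,7} → only 1 remains.
R2C9 = 2: row 2 has {1,3,4,5,8,9}; col 9 has {4,6,7}; box has {1,4,5} → only 2 remains.
R3C7 = 9: row 3 has {1,4,6,8}; col 7 has {1,2,3,5,7}; box has {1,2,4,5}; anti-diagonal has {1,4,5,6,7} → only 9 remains.
R4C6 = 2: row 4 has {1,4,7}; col 6 has {1,3,4,5,8}; box has {4,5,7,8}; anti-diagonal has {1,4,5,6,7,9} → only 2 remains.
R5C1 = 3: row 5 has {2,4,5,6,7,8}; col 1 has {4}; box has {1,2,4,6,7,9} → only 3 remains.
R6C1 = 8: row 6 has {2,5,7,9}; col 1 has {3,4}; box has {1,2,3,4,6,7,9} → only 8 remains.
R6C5 = 1: row 6 has {2,5,7,8,9}; col 5 has {2,3,4,5,6,7,8,9}; box has {2,4,5,7,8} → only 1 remains.
R6C6 = 6: row 6 has {1,2,5,7,8,9}; col 6 has {1,2,3,4,5,8}; box has {1,2,4,5,7,8}; main diagonal has {7,9} → only 6 remains.
R6C9 = 3: row 6 has {1,2,5,6,7,8,9}; col 9 has {2,4,6,7}; box has {2,5,7} → only 3 remains.
R7C7 = 4: row 7 has {3,5,6,7,8}; col 7 has {1,2,3,5,7,9}; box has {1,2,3,6,7}; main diagonal has {6,7,9} → only 4 remains.
R7C8 = 9: row 7 has {3,4,5,6,7,8}; col 8 has {1,2,5}; box has {1,2,3,4,6,7} → only 9 remains.
R8C2 = 3: row 8 has {1,2,6}; col 2 has {2,4,6,7,8,9}; box has {4,6,8}; anti-diagonal has {1,2,4,5,6,7,9} → only 3 remains.
R8C8 = 8: row 8 has {1,2,3,6}; col 8 has {1,2,5,9}; box has {1,2,3,4,6,7,9}; main diagonal has {4,6,7,9} → only 8 remains.
R9C9 = 5: row 9 has {2,3,4,6,8}; col 9 has {2,3,4,6,7}; box has {1,2,3,4,6,7,8,9}; main diagonal has {4,6,7,8,9} → only 5 remains.
R1C9 = 8: row 1 has {4,5,9}; col 9 has {2,3,4,5,6,7}; box has {1,2,4,5,9}; anti-diagonal has {1,2,3,4,5,6,7,9} → only 8 remains.
R2C4 = 7: row 2 has {1,2,3,4,5,8,9}; col 4 has {5,6,8}; box has {1,3,4,5,6,8,9} → only 7 remains.
R3C2 = 5: row 3 has {1,4,6,8,9}; col 2 has {2,3,4,6,7,8,9}; box has {4,8,9} → only 5 remains.
R4C1 = 5: row 4 has {1,2,4,7}; col 1 has {3,4,8}; box has {1,2,3,4,6,7,8,9} → only 5 remains.
R4C4 = 3: row 4 has {1,2,4,5,7}; col 4 has {5,6,7,8}; box has {1,2,4,5,6,7,8}; main diagonal has {4,5,6,7,8,9} → only 3 remains.
R4C8 = 6: row 4 has {1,2,3,4,5,7}; col 8 has {1,2,5,8,9}; box has {2,3,5,7} → only 6 remains.
R4C9 = 9: row 4 has {1,2,3,4,5,6,7}; col 9 has {2,3,4,5,6,7,8}; box has {2,3,5,6,7} → only 9 remains.
R5C4 = 9: row 5 has {2,3,4,5,6,7,8}; col 4 has {3,5,6,7,8}; box has {1,2,3,4,5,6,7,8} → only 9 remains.
R5C9 = 1: row 5 has {2,3,4,5,6,7,8,9}; col 9 has {2,3,4,5,6,7,8,9}; box has {2,3,5,6,7,9} → only 1 remains.
R6C8 = 4: row 6 has {1,2,3,5,6,7,8,9}; col 8 has {1,2,5,6,8,9}; box has {1,2,3,5,6,7,9} → only 4 remains.
R7C4 = 1: row 7 has {3,4,5,6,7,8,9}; col 4 has {3,5,6,7,8,9}; box has {2,3,5,6,8} → only 1 remains.
R8C4 = 4: row 8 has {1,2,3,6,8}; col 4 has {1,3,5,6,7,8,9}; box has {1,2,3,5,6,8} → only 4 remains.
R9C2 = 1: row 9 has {2,3,4,5,6,8}; col 2 has {2,3,4,5,6,7,8,9}; box has {3,4,6,8} → only 1 remains.
R9C3 = 7: row 9 has {1,2,3,4,5,6,8}; col 3 has {1,4,6,8,9}; box has {1,3,4,6,8} → only 7 remains.
R9C6 = 9: row 9 has {1,2,3,4,5,6,7,8}; col 6 has {1,2,3,4,5,6,8}; box has {1,2,3,4,5,6,8} → only 9 remains.
R1C4 = 2: row 1 has {4,5,8,9}; col 4 has {1,3,4,5,6,7,8,9}; box has {1,3,4,5,6,7,8,9} → only 2 remains.
R1C7 = 6: row 1 has {2,4,5,8,9}; col 7 has {1,2,3,4,5,7,9}; box has {1,2,4,5,8,9} → only 6 remains.
R2C1 = 6: row 2 has {1,2,3,4,5,7,8,9}; col 1 has {3,4,5,8}; box has {4,5,8,9} → only 6 remains.
R3C3 = 2: row 3 has {1,4,5,6,8,9}; col 3 has {1,4,6,7,8,9}; box has {4,5,6,8,9}; main diagonal has {3,4,5,6,7,8,9} → only 2 remains.
R4C7 = 8: row 4 has {1,2,3,4,5,6,7,9}; col 7 has {1,2,3,4,5,6,7,9}; box has {1,2,3,4,5,6,7,9} → only 8 remains.
R7C1 = 2: row 7 has {1,3,4,5,6,7,8,9}; col 1 has {3,4,5,6,8}; box has {1,3,4,6,7,8} → only 2 remains.
R8C1 = 9: row 8 has {1,2,3,4,6,8}; col 1 has {2,3,4,5,6,8}; box has {1,2,3,4,6,7,8} → only 9 remains.
R8C3 = 5: row 8 has {1,2,3,4,6,8,9}; col 3 has {1,2,4,6,7,8,9}; box has {1,2,3,4,6,7,8,9} → only 5 remains.
R8C6 = 7: row 8 has {1,2,3,4,5,6,8,9}; col 6 has {1,2,3,4,5,6,8,9}; box has {1,2,3,4,5,6,8,9} → only 7 remains.
R1C1 = 1: row 1 has {2,4,5,6,8,9}; col 1 has {2,3,4,5,6,8,9}; box has {2,4,5,6,8,9}; main diagonal has {2,3,4,5,6,7,8,9} → only 1 remains.
R1C3 = 3: row 1 has {1,2,4,5,6,8,9}; col 3 has {1,2,4,5,6,7,8,9}; box has {1,2,4,5,6,8,9} → only 3 remains.
R1C8 = 7: row 1 has {1,2,3,4,5,6,8,9}; col 8 has {1,2,4,5,6,8,9}; box has {1,2,4,5,6,8,9} → only 7 remains.
R3C1 = 7: row 3 has {1,2,4,5,6,8,9}; col 1 has {1,2,3,4,5,6,8,9}; box has {1,2,3,4,5,6,8,9} → only 7 remains.

7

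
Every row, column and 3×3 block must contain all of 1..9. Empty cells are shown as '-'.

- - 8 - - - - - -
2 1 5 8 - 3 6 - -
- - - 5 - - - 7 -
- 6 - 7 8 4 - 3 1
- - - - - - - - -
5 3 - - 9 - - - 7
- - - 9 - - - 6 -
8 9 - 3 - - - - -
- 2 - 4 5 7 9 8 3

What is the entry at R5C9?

6

R3C2 = 4 (sole candidate).
R4C1 = 9 (sole candidate).
R4C3 = 2 (sole candidate).
R4C7 = 5 (sole candidate).
R1C2 = 7 (sole candidate).
R5C2 = 8 (sole candidate).
R7C2 = 5 (sole candidate).
R2C5 = 7 (hidden single in row 2).
R5C5 = 3 (hidden single in row 5).
R5C6 = 5 (hidden single in row 5).
R6C7 = 8 (hidden single in row 6).
R3C9 = 8 (hidden single in row 3).
R7C6 = 8 (hidden single in row 7).
R3C3 = 9 (hidden single in column 3).
R7C3 = 3 (hidden single in column 3).
R1C5 = 4 (hidden single in column 5).
R1C6 = 9 (hidden single in column 6).
R5C9 = 6: in column 9, 6 can only go here (every other open cell in that column sees a 6).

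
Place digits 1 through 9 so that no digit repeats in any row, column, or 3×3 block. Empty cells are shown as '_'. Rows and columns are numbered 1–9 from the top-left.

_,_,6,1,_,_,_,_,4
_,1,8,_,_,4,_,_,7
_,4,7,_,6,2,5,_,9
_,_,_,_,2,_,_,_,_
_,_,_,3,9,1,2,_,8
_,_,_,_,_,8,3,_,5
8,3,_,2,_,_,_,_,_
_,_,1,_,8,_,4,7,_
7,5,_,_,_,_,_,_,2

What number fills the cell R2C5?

R1C7 = 8: row 1 has {1,4,6}; col 7 has {2,3,4,5}; box has {4,5,7,9} → only 8 remains.
R2C7 = 6: row 2 has {1,4,7,8}; col 7 has {2,3,4,5,8}; box has {4,5,7,8,9} → only 6 remains.
R3C1 = 3: row 3 has {2,4,5,6,7,9}; col 1 has {7,8}; box has {1,4,6,7,8} → only 3 remains.
R3C4 = 8: row 3 has {2,3,4,5,6,7,9}; col 4 has {1,2,3}; box has {1,2,4,6} → only 8 remains.
R3C8 = 1: row 3 has {2,3,4,5,6,7,8,9}; col 8 has {7}; box has {4,5,6,7,8,9} → only 1 remains.
R4C3 = 3: in row 4, 3 can only go here (every other open cell in that row sees a 3).
R4C2 = 8: in row 4, 8 can only go here (every other open cell in that row sees an 8).
R5C2 = 7: in row 5, 7 can only go here (every other open cell in that row sees a 7).
R6C1 = 1: in row 6, 1 can only go here (every other open cell in that row sees a 1).
R9C8 = 8: in row 9, 8 can only go here (every other open cell in that row sees an 8).
R6C3 = 2: in column 3, 2 can only go here (every other open cell in that column sees a 2).
R5C3 = 5: in column 3, 5 can only go here (every other open cell in that column sees a 5).
R4C7 = 7: in column 7, 7 can only go here (every other open cell in that column sees a 7).
R4C9 = 1: in row 4, 1 can only go here (every other open cell in that row sees a 1).
R7C9 = 6: row 7 has {2,3,8}; col 9 has {1,2,4,5,7,8,9}; box has {2,4,7,8} → only 6 remains.
R8C9 = 3: row 8 has {1,4,7,8}; col 9 has {1,2,4,5,6,7,8,9}; box has {2,4,6,7,8} → only 3 remains.
R6C4 = 7: in column 4, 7 can only go here (every other open cell in that column sees a 7).
R6C5 = 4: row 6 has {1,2,3,5,7,8}; col 5 has {2,6,8,9}; box has {1,2,3,7,8,9} → only 4 remains.
R7C3 = 4: in row 7, 4 can only go here (every other open cell in that row sees a 4).
R9C3 = 9: row 9 has {2,5,7,8}; col 3 has {1,2,3,4,5,6,7,8}; box has {1,3,4,5,7,8} → only 9 remains.
R9C7 = 1: row 9 has {2,5,7,8,9}; col 7 has {2,3,4,5,6,7,8}; box has {2,3,4,6,7,8} → only 1 remains.
R7C7 = 9: row 7 has {2,3,4,6,8}; col 7 has {1,2,3,4,5,6,7,8}; box has {1,2,3,4,6,7,8} → only 9 remains.
R7C8 = 5: row 7 has {2,3,4,6,8,9}; col 8 has {1,7,8}; box has {1,2,3,4,6,7,8,9} → only 5 remains.
R9C5 = 3: row 9 has {1,2,5,7,8,9}; col 5 has {2,4,6,8,9}; box has {2,8} → only 3 remains.
R9C6 = 6: row 9 has {1,2,3,5,7,8,9}; col 6 has {1,2,4,8}; box has {2,3,8} → only 6 remains.
R2C5 = 5: row 2 has {1,4,6,7,8}; col 5 has {2,3,4,6,8,9}; box has {1,2,4,6,8} → only 5 remains.

5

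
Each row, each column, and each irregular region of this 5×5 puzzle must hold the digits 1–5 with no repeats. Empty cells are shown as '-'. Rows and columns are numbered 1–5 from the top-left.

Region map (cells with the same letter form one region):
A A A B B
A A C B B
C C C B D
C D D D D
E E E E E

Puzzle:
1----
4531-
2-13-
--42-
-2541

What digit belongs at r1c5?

r1c2 = 3 (sole candidate).
r1c3 = 2 (sole candidate).
r1c4 = 5 (sole candidate).
r1c5 = 4: row 1 has {1,2,3,5}; col 5 has {1}; region has {1,3,5} → only 4 remains.

4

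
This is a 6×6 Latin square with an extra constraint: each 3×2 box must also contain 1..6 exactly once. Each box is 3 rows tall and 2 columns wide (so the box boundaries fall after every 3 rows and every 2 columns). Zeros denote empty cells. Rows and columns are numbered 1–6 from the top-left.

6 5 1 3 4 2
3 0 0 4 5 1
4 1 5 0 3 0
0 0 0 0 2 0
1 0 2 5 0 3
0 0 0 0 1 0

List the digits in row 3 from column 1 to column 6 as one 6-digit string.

415236

row 2, column 2 = 2 (sole candidate).
row 2, column 3 = 6 (sole candidate).
row 3, column 4 = 2: row 3 has {1,3,4,5}; col 4 has {3,4,5}; box has {1,3,4,5,6} → only 2 remains.
row 3, column 6 = 6: row 3 has {1,2,3,4,5}; col 6 has {1,2,3}; box has {1,2,3,4,5} → only 6 remains.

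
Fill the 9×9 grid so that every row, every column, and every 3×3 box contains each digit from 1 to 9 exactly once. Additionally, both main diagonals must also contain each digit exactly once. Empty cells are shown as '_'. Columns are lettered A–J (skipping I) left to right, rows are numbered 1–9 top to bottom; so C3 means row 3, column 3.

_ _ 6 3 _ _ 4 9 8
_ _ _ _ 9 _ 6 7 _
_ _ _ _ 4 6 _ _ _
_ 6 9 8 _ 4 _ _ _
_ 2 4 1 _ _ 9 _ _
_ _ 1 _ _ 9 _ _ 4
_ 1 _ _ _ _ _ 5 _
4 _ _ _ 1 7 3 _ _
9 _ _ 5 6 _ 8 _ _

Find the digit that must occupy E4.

2

D2 = 2 (sole candidate).
D3 = 7 (sole candidate).
D6 = 6 (sole candidate).
B8 = 5 (sole candidate).
D8 = 9 (sole candidate).
B1 = 7 (sole candidate).
E1 = 5 (sole candidate).
F1 = 1 (sole candidate).
F2 = 8 (sole candidate).
E5 = 3 (sole candidate).
F5 = 5 (sole candidate).
C7 = 2 (sole candidate).
D7 = 4 (sole candidate).
E7 = 8 (sole candidate).
F7 = 3 (sole candidate).
G7 = 7 (sole candidate).
C8 = 8 (sole candidate).
B9 = 3 (sole candidate).
C9 = 7 (sole candidate).
F9 = 2 (sole candidate).
J9 = 1 (sole candidate).
A1 = 2 (sole candidate).
B2 = 4 (sole candidate).
C3 = 5 (sole candidate).
G3 = 1 (sole candidate).
B6 = 8 (sole candidate).
A7 = 6 (sole candidate).
J7 = 9 (sole candidate).
H8 = 6 (sole candidate).
J8 = 2 (sole candidate).
H9 = 4 (sole candidate).
C2 = 3 (sole candidate).
J2 = 5 (sole candidate).
A3 = 8 (sole candidate).
B3 = 9 (sole candidate).
J3 = 3 (sole candidate).
J4 = 7 (sole candidate).
A5 = 7 (sole candidate).
H5 = 8 (sole candidate).
J5 = 6 (sole candidate).
A2 = 1 (sole candidate).
H3 = 2 (sole candidate).
E4 = 2: row 4 has {4,6,7,8,9}; col 5 has {1,3,4,5,6,8,9}; box has {1,3,4,5,6,8,9} → only 2 remains.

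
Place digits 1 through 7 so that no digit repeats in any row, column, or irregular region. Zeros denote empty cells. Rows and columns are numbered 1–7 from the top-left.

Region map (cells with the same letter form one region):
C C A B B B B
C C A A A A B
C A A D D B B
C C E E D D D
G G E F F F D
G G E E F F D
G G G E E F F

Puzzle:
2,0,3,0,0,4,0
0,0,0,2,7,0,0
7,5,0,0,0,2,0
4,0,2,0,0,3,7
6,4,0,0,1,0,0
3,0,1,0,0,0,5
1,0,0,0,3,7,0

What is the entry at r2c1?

r2c1 = 5: row 2 has {2,7}; col 1 has {1,2,3,4,6,7}; region has {2,4,7} → only 5 remains.

5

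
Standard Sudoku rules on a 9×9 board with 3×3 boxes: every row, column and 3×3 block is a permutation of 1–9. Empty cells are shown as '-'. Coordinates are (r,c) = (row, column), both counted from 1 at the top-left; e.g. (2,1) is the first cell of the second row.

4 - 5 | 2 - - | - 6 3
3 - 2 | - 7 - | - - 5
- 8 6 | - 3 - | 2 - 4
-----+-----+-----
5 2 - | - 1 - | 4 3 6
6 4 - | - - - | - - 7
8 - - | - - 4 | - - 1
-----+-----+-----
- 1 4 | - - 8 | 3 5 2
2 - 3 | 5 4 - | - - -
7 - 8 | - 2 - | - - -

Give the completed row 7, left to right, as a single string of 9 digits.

914768352

(2,2) = 9: row 2 has {2,3,5,7}; col 2 has {1,2,4,8}; box has {2,3,4,5,6,8} → only 9 remains.
(3,1) = 1: row 3 has {2,3,4,6,8}; col 1 has {2,3,4,5,6,7,8}; box has {2,3,4,5,6,8,9} → only 1 remains.
(3,4) = 9: row 3 has {1,2,3,4,6,8}; col 4 has {2,5}; box has {2,3,7} → only 9 remains.
(3,6) = 5: row 3 has {1,2,3,4,6,8,9}; col 6 has {4,8}; box has {2,3,7,9} → only 5 remains.
(3,8) = 7: row 3 has {1,2,3,4,5,6,8,9}; col 8 has {3,5,6}; box has {2,3,4,5,6} → only 7 remains.
(7,1) = 9: row 7 has {1,2,3,4,5,8}; col 1 has {1,2,3,4,5,6,7,8}; box has {1,2,3,4,7,8} → only 9 remains.
(7,5) = 6: row 7 has {1,2,3,4,5,8,9}; col 5 has {1,2,3,4,7}; box has {2,4,5,8} → only 6 remains.
(8,2) = 6: row 8 has {2,3,4,5}; col 2 has {1,2,4,8,9}; box has {1,2,3,4,7,8,9} → only 6 remains.
(9,2) = 5: row 9 has {2,7,8}; col 2 has {1,2,4,6,8,9}; box has {1,2,3,4,6,7,8,9} → only 5 remains.
(9,9) = 9: row 9 has {2,5,7,8}; col 9 has {1,2,3,4,5,6,7}; box has {2,3,5} → only 9 remains.
(1,2) = 7: row 1 has {2,3,4,5,6}; col 2 has {1,2,4,5,6,8,9}; box has {1,2,3,4,5,6,8,9} → only 7 remains.
(1,5) = 8: row 1 has {2,3,4,5,6,7}; col 5 has {1,2,3,4,6,7}; box has {2,3,5,7,9} → only 8 remains.
(1,6) = 1: row 1 has {2,3,4,5,6,7,8}; col 6 has {4,5,8}; box has {2,3,5,7,8,9} → only 1 remains.
(1,7) = 9: row 1 has {1,2,3,4,5,6,7,8}; col 7 has {2,3,4}; box has {2,3,4,5,6,7} → only 9 remains.
(2,6) = 6: row 2 has {2,3,5,7,9}; col 6 has {1,4,5,8}; box has {1,2,3,5,7,8,9} → only 6 remains.
(6,2) = 3: row 6 has {1,4,8}; col 2 has {1,2,4,5,6,7,8,9}; box has {2,4,5,6,8} → only 3 remains.
(6,7) = 5: row 6 has {1,3,4,8}; col 7 has {2,3,4,9}; box has {1,3,4,6,7} → only 5 remains.
(7,4) = 7: row 7 has {1,2,3,4,5,6,8,9}; col 4 has {2,5,9}; box has {2,4,5,6,8} → only 7 remains.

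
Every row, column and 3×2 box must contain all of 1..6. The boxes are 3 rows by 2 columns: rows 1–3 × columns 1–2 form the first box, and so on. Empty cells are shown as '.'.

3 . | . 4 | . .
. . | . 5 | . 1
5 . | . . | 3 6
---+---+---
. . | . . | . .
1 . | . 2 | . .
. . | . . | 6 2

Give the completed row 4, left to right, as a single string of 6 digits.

row 1, column 6 = 5 (sole candidate).
row 3, column 4 = 1 (sole candidate).
row 6, column 1 = 4 (sole candidate).
row 6, column 4 = 3 (sole candidate).
row 1, column 5 = 2 (sole candidate).
row 2, column 5 = 4 (sole candidate).
row 3, column 3 = 2 (sole candidate).
row 4, column 4 = 6: row 4 has {}; col 4 has {1,2,3,4,5}; box has {2,3} → only 6 remains.
row 5, column 5 = 5 (sole candidate).
row 6, column 2 = 5 (sole candidate).
row 6, column 3 = 1 (sole candidate).
row 1, column 3 = 6 (sole candidate).
row 2, column 3 = 3 (sole candidate).
row 3, column 2 = 4 (sole candidate).
row 4, column 1 = 2: row 4 has {6}; col 1 has {1,3,4,5}; box has {1,4,5} → only 2 remains.
row 4, column 2 = 3: row 4 has {2,6}; col 2 has {4,5}; box has {1,2,4,5} → only 3 remains.
row 4, column 5 = 1: row 4 has {2,3,6}; col 5 has {2,3,4,5,6}; box has {2,5,6} → only 1 remains.
row 4, column 6 = 4: row 4 has {1,2,3,6}; col 6 has {1,2,5,6}; box has {1,2,5,6} → only 4 remains.
row 5, column 2 = 6 (sole candidate).
row 5, column 3 = 4 (sole candidate).
row 5, column 6 = 3 (sole candidate).
row 1, column 2 = 1 (sole candidate).
row 2, column 1 = 6 (sole candidate).
row 2, column 2 = 2 (sole candidate).
row 4, column 3 = 5: row 4 has {1,2,3,4,6}; col 3 has {1,2,3,4,6}; box has {1,2,3,4,6} → only 5 remains.

235614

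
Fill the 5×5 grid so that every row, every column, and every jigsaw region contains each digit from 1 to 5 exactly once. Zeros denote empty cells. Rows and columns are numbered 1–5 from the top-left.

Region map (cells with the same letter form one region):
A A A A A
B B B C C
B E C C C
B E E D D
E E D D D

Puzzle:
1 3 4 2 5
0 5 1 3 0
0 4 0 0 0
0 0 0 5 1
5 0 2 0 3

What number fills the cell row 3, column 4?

row 3, column 3 = 5: row 3 has {4}; col 3 has {1,2,4}; region has {3} → only 5 remains.
row 3, column 4 = 1: row 3 has {4,5}; col 4 has {2,3,5}; region has {3,5} → only 1 remains.

1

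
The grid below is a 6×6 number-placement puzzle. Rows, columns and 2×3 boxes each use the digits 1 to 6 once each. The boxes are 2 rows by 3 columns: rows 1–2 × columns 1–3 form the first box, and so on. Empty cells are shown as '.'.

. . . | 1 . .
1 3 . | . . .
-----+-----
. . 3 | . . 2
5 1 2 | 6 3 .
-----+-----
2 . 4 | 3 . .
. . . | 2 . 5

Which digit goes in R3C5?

1

R4C6 = 4 (sole candidate).
R6C2 = 6 (sole candidate).
R6C3 = 1 (sole candidate).
R6C5 = 4 (sole candidate).
R2C6 = 6 (sole candidate).
R3C2 = 4 (sole candidate).
R3C4 = 5 (sole candidate).
R3C5 = 1: row 3 has {2,3,4,5}; col 5 has {3,4}; box has {2,3,4,5,6} → only 1 remains.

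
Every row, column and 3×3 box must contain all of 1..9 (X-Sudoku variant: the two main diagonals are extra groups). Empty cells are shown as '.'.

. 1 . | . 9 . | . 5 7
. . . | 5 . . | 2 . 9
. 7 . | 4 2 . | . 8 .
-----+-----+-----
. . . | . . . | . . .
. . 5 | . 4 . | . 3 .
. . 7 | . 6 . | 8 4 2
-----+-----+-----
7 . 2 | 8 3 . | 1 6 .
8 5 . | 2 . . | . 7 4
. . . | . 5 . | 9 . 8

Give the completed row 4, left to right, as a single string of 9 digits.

r2c8 = 1 (sole candidate).
r4c8 = 9: row 4 has {}; col 8 has {1,3,4,5,6,7,8}; box has {2,3,4,8} → only 9 remains.
r7c9 = 5 (sole candidate).
r8c5 = 1 (sole candidate).
r8c7 = 3 (sole candidate).
r9c8 = 2 (sole candidate).
r3c7 = 6 (sole candidate).
r3c9 = 3 (sole candidate).
r4c4 = 3: row 4 has {9}; col 4 has {2,4,5,8}; box has {4,6}; main diagonal has {1,4,7,8} → only 3 remains.
r4c6 = 8: row 4 has {3,9}; col 6 has {}; box has {3,4,6}; anti-diagonal has {1,2,4,5,6,7} → only 8 remains.
r5c7 = 7 (sole candidate).
r6c4 = 9 (sole candidate).
r6c6 = 5 (sole candidate).
r9c1 = 3 (sole candidate).
r1c4 = 6 (sole candidate).
r1c6 = 3 (sole candidate).
r1c7 = 4 (sole candidate).
r2c2 = 6 (sole candidate).
r2c6 = 7 (sole candidate).
r3c3 = 9 (sole candidate).
r3c6 = 1 (sole candidate).
r4c5 = 7: row 4 has {3,8,9}; col 5 has {1,2,3,4,5,6,9}; box has {3,4,5,6,8,9} → only 7 remains.
r4c7 = 5: row 4 has {3,7,8,9}; col 7 has {1,2,3,4,6,7,8,9}; box has {2,3,4,7,8,9} → only 5 remains.
r5c4 = 1 (sole candidate).
r5c6 = 2 (sole candidate).
r5c9 = 6 (sole candidate).
r6c1 = 1 (sole candidate).
r6c2 = 3 (sole candidate).
r8c3 = 6 (sole candidate).
r8c6 = 9 (sole candidate).
r9c2 = 4 (sole candidate).
r9c3 = 1 (sole candidate).
r9c4 = 7 (sole candidate).
r9c6 = 6 (sole candidate).
r1c1 = 2 (sole candidate).
r1c3 = 8 (sole candidate).
r2c1 = 4 (sole candidate).
r2c3 = 3 (sole candidate).
r2c5 = 8 (sole candidate).
r3c1 = 5 (sole candidate).
r4c1 = 6: row 4 has {3,5,7,8,9}; col 1 has {1,2,3,4,5,7,8}; box has {1,3,5,7} → only 6 remains.
r4c2 = 2: row 4 has {3,5,6,7,8,9}; col 2 has {1,3,4,5,6,7}; box has {1,3,5,6,7} → only 2 remains.
r4c3 = 4: row 4 has {2,3,5,6,7,8,9}; col 3 has {1,2,3,5,6,7,8,9}; box has {1,2,3,5,6,7} → only 4 remains.
r4c9 = 1: row 4 has {2,3,4,5,6,7,8,9}; col 9 has {2,3,4,5,6,7,8,9}; box has {2,3,4,5,6,7,8,9} → only 1 remains.

624378591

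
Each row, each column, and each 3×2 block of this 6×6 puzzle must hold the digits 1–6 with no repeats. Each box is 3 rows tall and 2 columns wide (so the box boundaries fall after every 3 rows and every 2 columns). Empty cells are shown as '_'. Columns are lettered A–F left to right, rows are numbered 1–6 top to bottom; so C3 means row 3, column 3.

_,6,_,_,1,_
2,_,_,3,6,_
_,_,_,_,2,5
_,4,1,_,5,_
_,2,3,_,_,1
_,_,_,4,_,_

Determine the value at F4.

2

F2 = 4 (sole candidate).
E5 = 4 (sole candidate).
E6 = 3 (sole candidate).
F1 = 3 (sole candidate).
C2 = 5 (sole candidate).
D1 = 2 (sole candidate).
B2 = 1 (sole candidate).
B3 = 3 (sole candidate).
D4 = 6 (sole candidate).
F4 = 2: row 4 has {1,4,5,6}; col 6 has {1,3,4,5}; box has {1,3,4,5} → only 2 remains.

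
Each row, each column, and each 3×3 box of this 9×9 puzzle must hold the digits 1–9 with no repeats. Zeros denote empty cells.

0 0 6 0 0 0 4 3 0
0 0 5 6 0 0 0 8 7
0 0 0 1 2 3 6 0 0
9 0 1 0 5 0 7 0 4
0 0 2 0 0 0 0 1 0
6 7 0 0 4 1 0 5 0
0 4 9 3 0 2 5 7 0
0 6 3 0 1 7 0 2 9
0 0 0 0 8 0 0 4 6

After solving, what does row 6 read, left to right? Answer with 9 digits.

r2c5 = 9: row 2 has {5,6,7,8}; col 5 has {1,2,4,5,8}; box has {1,2,3,6} → only 9 remains.
r2c6 = 4: row 2 has {5,6,7,8,9}; col 6 has {1,2,3,7}; box has {1,2,3,6,9} → only 4 remains.
r3c8 = 9: row 3 has {1,2,3,6}; col 8 has {1,2,3,4,5,7,8}; box has {3,4,6,7,8} → only 9 remains.
r3c9 = 5: row 3 has {1,2,3,6,9}; col 9 has {4,6,7,9}; box has {3,4,6,7,8,9} → only 5 remains.
r4c8 = 6: row 4 has {1,4,5,7,9}; col 8 has {1,2,3,4,5,7,8,9}; box has {1,4,5,7} → only 6 remains.
r6c3 = 8: row 6 has {1,4,5,6,7}; col 3 has {1,2,3,5,6,9}; box has {1,2,6,7,9} → only 8 remains.
r7c5 = 6: row 7 has {2,3,4,5,7,9}; col 5 has {1,2,4,5,8,9}; box has {1,2,3,7,8} → only 6 remains.
r8c7 = 8: row 8 has {1,2,3,6,7,9}; col 7 has {4,5,6,7}; box has {2,4,5,6,7,9} → only 8 remains.
r9c3 = 7: row 9 has {4,6,8}; col 3 has {1,2,3,5,6,8,9}; box has {3,4,6,9} → only 7 remains.
r1c5 = 7: row 1 has {3,4,6}; col 5 has {1,2,4,5,6,8,9}; box has {1,2,3,4,6,9} → only 7 remains.
r3c2 = 8: row 3 has {1,2,3,5,6,9}; col 2 has {4,6,7}; box has {5,6} → only 8 remains.
r3c3 = 4: row 3 has {1,2,3,5,6,8,9}; col 3 has {1,2,3,5,6,7,8,9}; box has {5,6,8} → only 4 remains.
r4c2 = 3: row 4 has {1,4,5,6,7,9}; col 2 has {4,6,7,8}; box has {1,2,6,7,8,9} → only 3 remains.
r4c6 = 8: row 4 has {1,3,4,5,6,7,9}; col 6 has {1,2,3,4,7}; box has {1,4,5} → only 8 remains.
r5c2 = 5: row 5 has {1,2}; col 2 has {3,4,6,7,8}; box has {1,2,3,6,7,8,9} → only 5 remains.
r5c5 = 3: row 5 has {1,2,5}; col 5 has {1,2,4,5,6,7,8,9}; box has {1,4,5,8} → only 3 remains.
r5c7 = 9: row 5 has {1,2,3,5}; col 7 has {4,5,6,7,8}; box has {1,4,5,6,7} → only 9 remains.
r5c9 = 8: row 5 has {1,2,3,5,9}; col 9 has {4,5,6,7,9}; box has {1,4,5,6,7,9} → only 8 remains.
r7c9 = 1: row 7 has {2,3,4,5,6,7,9}; col 9 has {4,5,6,7,8,9}; box has {2,4,5,6,7,8,9} → only 1 remains.
r8c1 = 5: row 8 has {1,2,3,6,7,8,9}; col 1 has {6,9}; box has {3,4,6,7,9} → only 5 remains.
r8c4 = 4: row 8 has {1,2,3,5,6,7,8,9}; col 4 has {1,3,6}; box has {1,2,3,6,7,8} → only 4 remains.
r9c7 = 3: row 9 has {4,6,7,8}; col 7 has {4,5,6,7,8,9}; box has {1,2,4,5,6,7,8,9} → only 3 remains.
r1c6 = 5: row 1 has {3,4,6,7}; col 6 has {1,2,3,4,7,8}; box has {1,2,3,4,6,7,9} → only 5 remains.
r1c9 = 2: row 1 has {3,4,5,6,7}; col 9 has {1,4,5,6,7,8,9}; box has {3,4,5,6,7,8,9} → only 2 remains.
r2c7 = 1: row 2 has {4,5,6,7,8,9}; col 7 has {3,4,5,6,7,8,9}; box has {2,3,4,5,6,7,8,9} → only 1 remains.
r3c1 = 7: row 3 has {1,2,3,4,5,6,8,9}; col 1 has {5,6,9}; box has {4,5,6,8} → only 7 remains.
r4c4 = 2: row 4 has {1,3,4,5,6,7,8,9}; col 4 has {1,3,4,6}; box has {1,3,4,5,8} → only 2 remains.
r5c1 = 4: row 5 has {1,2,3,5,8,9}; col 1 has {5,6,7,9}; box has {1,2,3,5,6,7,8,9} → only 4 remains.
r5c4 = 7: row 5 has {1,2,3,4,5,8,9}; col 4 has {1,2,3,4,6}; box has {1,2,3,4,5,8} → only 7 remains.
r5c6 = 6: row 5 has {1,2,3,4,5,7,8,9}; col 6 has {1,2,3,4,5,7,8}; box has {1,2,3,4,5,7,8} → only 6 remains.
r6c4 = 9: row 6 has {1,4,5,6,7,8}; col 4 has {1,2,3,4,6,7}; box has {1,2,3,4,5,6,7,8} → only 9 remains.
r6c7 = 2: row 6 has {1,4,5,6,7,8,9}; col 7 has {1,3,4,5,6,7,8,9}; box has {1,4,5,6,7,8,9} → only 2 remains.
r6c9 = 3: row 6 has {1,2,4,5,6,7,8,9}; col 9 has {1,2,4,5,6,7,8,9}; box has {1,2,4,5,6,7,8,9} → only 3 remains.

678941253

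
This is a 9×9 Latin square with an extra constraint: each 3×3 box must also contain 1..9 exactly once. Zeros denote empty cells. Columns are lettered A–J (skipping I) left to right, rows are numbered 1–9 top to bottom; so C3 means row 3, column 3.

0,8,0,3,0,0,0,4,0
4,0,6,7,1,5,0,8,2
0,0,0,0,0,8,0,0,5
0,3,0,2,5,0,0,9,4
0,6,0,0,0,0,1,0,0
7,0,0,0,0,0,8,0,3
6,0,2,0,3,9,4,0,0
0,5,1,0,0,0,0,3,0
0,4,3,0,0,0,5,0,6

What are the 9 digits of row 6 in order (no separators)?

724961853

B2 = 9: row 2 has {1,2,4,5,6,7,8}; col 2 has {3,4,5,6,8}; box has {4,6,8} → only 9 remains.
G2 = 3: row 2 has {1,2,4,5,6,7,8,9}; col 7 has {1,4,5,8}; box has {2,4,5,8} → only 3 remains.
C3 = 7: row 3 has {5,8}; col 3 has {1,2,3,6}; box has {4,6,8,9} → only 7 remains.
C4 = 8: row 4 has {2,3,4,5,9}; col 3 has {1,2,3,6,7}; box has {3,6,7} → only 8 remains.
J5 = 7: row 5 has {1,6}; col 9 has {2,3,4,5,6}; box has {1,3,4,8,9} → only 7 remains.
B7 = 7: row 7 has {2,3,4,6,9}; col 2 has {3,4,5,6,8,9}; box has {1,2,3,4,5,6} → only 7 remains.
H7 = 1: row 7 has {2,3,4,6,7,9}; col 8 has {3,4,8,9}; box has {3,4,5,6} → only 1 remains.
J7 = 8: row 7 has {1,2,3,4,6,7,9}; col 9 has {2,3,4,5,6,7}; box has {1,3,4,5,6} → only 8 remains.
J8 = 9: row 8 has {1,3,5}; col 9 has {2,3,4,5,6,7,8}; box has {1,3,4,5,6,8} → only 9 remains.
C1 = 5: row 1 has {3,4,8}; col 3 has {1,2,3,6,7,8}; box has {4,6,7,8,9} → only 5 remains.
J1 = 1: row 1 has {3,4,5,8}; col 9 has {2,3,4,5,6,7,8,9}; box has {2,3,4,5,8} → only 1 remains.
H3 = 6: row 3 has {5,7,8}; col 8 has {1,3,4,8,9}; box has {1,2,3,4,5,8} → only 6 remains.
A4 = 1: row 4 has {2,3,4,5,8,9}; col 1 has {4,6,7}; box has {3,6,7,8} → only 1 remains.
G4 = 6: row 4 has {1,2,3,4,5,8,9}; col 7 has {1,3,4,5,8}; box has {1,3,4,7,8,9} → only 6 remains.
B6 = 2: row 6 has {3,7,8}; col 2 has {3,4,5,6,7,8,9}; box has {1,3,6,7,8} → only 2 remains.
H6 = 5: row 6 has {2,3,7,8}; col 8 has {1,3,4,6,8,9}; box has {1,3,4,6,7,8,9} → only 5 remains.
D7 = 5: row 7 has {1,2,3,4,6,7,8,9}; col 4 has {2,3,7}; box has {3,9} → only 5 remains.
A8 = 8: row 8 has {1,3,5,9}; col 1 has {1,4,6,7}; box has {1,2,3,4,5,6,7} → only 8 remains.
A9 = 9: row 9 has {3,4,5,6}; col 1 has {1,4,6,7,8}; box has {1,2,3,4,5,6,7,8} → only 9 remains.
A1 = 2: row 1 has {1,3,4,5,8}; col 1 has {1,4,6,7,8,9}; box has {4,5,6,7,8,9} → only 2 remains.
F1 = 6: row 1 has {1,2,3,4,5,8}; col 6 has {5,8,9}; box has {1,3,5,7,8} → only 6 remains.
A3 = 3: row 3 has {5,6,7,8}; col 1 has {1,2,4,6,7,8,9}; box has {2,4,5,6,7,8,9} → only 3 remains.
B3 = 1: row 3 has {3,5,6,7,8}; col 2 has {2,3,4,5,6,7,8,9}; box has {2,3,4,5,6,7,8,9} → only 1 remains.
G3 = 9: row 3 has {1,3,5,6,7,8}; col 7 has {1,3,4,5,6,8}; box has {1,2,3,4,5,6,8} → only 9 remains.
F4 = 7: row 4 has {1,2,3,4,5,6,8,9}; col 6 has {5,6,8,9}; box has {2,5} → only 7 remains.
A5 = 5: row 5 has {1,6,7}; col 1 has {1,2,3,4,6,7,8,9}; box has {1,2,3,6,7,8} → only 5 remains.
H5 = 2: row 5 has {1,5,6,7}; col 8 has {1,3,4,5,6,8,9}; box has {1,3,4,5,6,7,8,9} → only 2 remains.
H9 = 7: row 9 has {3,4,5,6,9}; col 8 has {1,2,3,4,5,6,8,9}; box has {1,3,4,5,6,8,9} → only 7 remains.
E1 = 9: row 1 has {1,2,3,4,5,6,8}; col 5 has {1,3,5}; box has {1,3,5,6,7,8} → only 9 remains.
G1 = 7: row 1 has {1,2,3,4,5,6,8,9}; col 7 has {1,3,4,5,6,8,9}; box has {1,2,3,4,5,6,8,9} → only 7 remains.
D3 = 4: row 3 has {1,3,5,6,7,8,9}; col 4 has {2,3,5,7}; box has {1,3,5,6,7,8,9} → only 4 remains.
E3 = 2: row 3 has {1,3,4,5,6,7,8,9}; col 5 has {1,3,5,9}; box has {1,3,4,5,6,7,8,9} → only 2 remains.
D8 = 6: row 8 has {1,3,5,8,9}; col 4 has {2,3,4,5,7}; box has {3,5,9} → only 6 remains.
G8 = 2: row 8 has {1,3,5,6,8,9}; col 7 has {1,3,4,5,6,7,8,9}; box has {1,3,4,5,6,7,8,9} → only 2 remains.
E9 = 8: row 9 has {3,4,5,6,7,9}; col 5 has {1,2,3,5,9}; box has {3,5,6,9} → only 8 remains.
E5 = 4: row 5 has {1,2,5,6,7}; col 5 has {1,2,3,5,8,9}; box has {2,5,7} → only 4 remains.
F5 = 3: row 5 has {1,2,4,5,6,7}; col 6 has {5,6,7,8,9}; box has {2,4,5,7} → only 3 remains.
E6 = 6: row 6 has {2,3,5,7,8}; col 5 has {1,2,3,4,5,8,9}; box has {2,3,4,5,7} → only 6 remains.
F6 = 1: row 6 has {2,3,5,6,7,8}; col 6 has {3,5,6,7,8,9}; box has {2,3,4,5,6,7} → only 1 remains.
E8 = 7: row 8 has {1,2,3,5,6,8,9}; col 5 has {1,2,3,4,5,6,8,9}; box has {3,5,6,8,9} → only 7 remains.
F8 = 4: row 8 has {1,2,3,5,6,7,8,9}; col 6 has {1,3,5,6,7,8,9}; box has {3,5,6,7,8,9} → only 4 remains.
D9 = 1: row 9 has {3,4,5,6,7,8,9}; col 4 has {2,3,4,5,6,7}; box has {3,4,5,6,7,8,9} → only 1 remains.
F9 = 2: row 9 has {1,3,4,5,6,7,8,9}; col 6 has {1,3,4,5,6,7,8,9}; box has {1,3,4,5,6,7,8,9} → only 2 remains.
C5 = 9: row 5 has {1,2,3,4,5,6,7}; col 3 has {1,2,3,5,6,7,8}; box has {1,2,3,5,6,7,8} → only 9 remains.
D5 = 8: row 5 has {1,2,3,4,5,6,7,9}; col 4 has {1,2,3,4,5,6,7}; box has {1,2,3,4,5,6,7} → only 8 remains.
C6 = 4: row 6 has {1,2,3,5,6,7,8}; col 3 has {1,2,3,5,6,7,8,9}; box has {1,2,3,5,6,7,8,9} → only 4 remains.
D6 = 9: row 6 has {1,2,3,4,5,6,7,8}; col 4 has {1,2,3,4,5,6,7,8}; box has {1,2,3,4,5,6,7,8} → only 9 remains.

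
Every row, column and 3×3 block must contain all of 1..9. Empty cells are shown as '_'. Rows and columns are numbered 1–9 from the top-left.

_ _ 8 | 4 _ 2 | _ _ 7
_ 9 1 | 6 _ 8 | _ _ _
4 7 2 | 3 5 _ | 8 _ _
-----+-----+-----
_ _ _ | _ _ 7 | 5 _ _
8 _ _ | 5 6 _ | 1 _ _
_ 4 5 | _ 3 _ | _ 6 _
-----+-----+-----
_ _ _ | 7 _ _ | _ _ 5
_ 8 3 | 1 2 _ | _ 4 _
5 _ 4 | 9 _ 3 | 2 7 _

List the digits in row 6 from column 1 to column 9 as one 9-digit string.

945231768

row 2, column 1 = 3 (sole candidate).
row 2, column 5 = 7 (sole candidate).
row 2, column 7 = 4 (sole candidate).
row 2, column 9 = 2 (sole candidate).
row 9, column 5 = 8 (sole candidate).
row 1, column 1 = 6 (sole candidate).
row 1, column 2 = 5 (sole candidate).
row 2, column 8 = 5 (sole candidate).
row 7, column 5 = 4 (sole candidate).
row 7, column 6 = 6 (sole candidate).
row 8, column 6 = 5 (sole candidate).
row 7, column 3 = 9 (sole candidate).
row 7, column 7 = 3 (sole candidate).
row 8, column 1 = 7 (sole candidate).
row 1, column 7 = 9 (sole candidate).
row 3, column 8 = 1 (sole candidate).
row 3, column 9 = 6 (sole candidate).
row 4, column 3 = 6 (sole candidate).
row 5, column 3 = 7 (sole candidate).
row 6, column 7 = 7: row 6 has {3,4,5,6}; col 7 has {1,2,3,4,5,8,9}; box has {1,5,6} → only 7 remains.
row 7, column 8 = 8 (sole candidate).
row 8, column 7 = 6 (sole candidate).
row 8, column 9 = 9 (sole candidate).
row 9, column 9 = 1 (sole candidate).
row 1, column 5 = 1 (sole candidate).
row 1, column 8 = 3 (sole candidate).
row 3, column 6 = 9 (sole candidate).
row 4, column 5 = 9 (sole candidate).
row 4, column 8 = 2 (sole candidate).
row 5, column 6 = 4 (sole candidate).
row 5, column 8 = 9 (sole candidate).
row 5, column 9 = 3 (sole candidate).
row 6, column 6 = 1: row 6 has {3,4,5,6,7}; col 6 has {2,3,4,5,6,7,8,9}; box has {3,4,5,6,7,9} → only 1 remains.
row 6, column 9 = 8: row 6 has {1,3,4,5,6,7}; col 9 has {1,2,3,5,6,7,9}; box has {1,2,3,5,6,7,9} → only 8 remains.
row 9, column 2 = 6 (sole candidate).
row 4, column 1 = 1 (sole candidate).
row 4, column 2 = 3 (sole candidate).
row 4, column 4 = 8 (sole candidate).
row 4, column 9 = 4 (sole candidate).
row 5, column 2 = 2 (sole candidate).
row 6, column 1 = 9: row 6 has {1,3,4,5,6,7,8}; col 1 has {1,3,4,5,6,7,8}; box has {1,2,3,4,5,6,7,8} → only 9 remains.
row 6, column 4 = 2: row 6 has {1,3,4,5,6,7,8,9}; col 4 has {1,3,4,5,6,7,8,9}; box has {1,3,4,5,6,7,8,9} → only 2 remains.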